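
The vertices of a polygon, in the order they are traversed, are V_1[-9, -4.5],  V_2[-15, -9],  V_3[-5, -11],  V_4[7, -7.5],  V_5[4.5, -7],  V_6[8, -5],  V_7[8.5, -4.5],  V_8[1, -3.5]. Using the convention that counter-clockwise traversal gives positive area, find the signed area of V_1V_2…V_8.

105.75

Σ = (13.5) + (120) + (114.5) + (-15.25) + (33.5) + (6.5) + (-25.25) + (-36) = 211.5
Signed area = Σ/2 = 105.75 (positive ⇒ counter-clockwise traversal).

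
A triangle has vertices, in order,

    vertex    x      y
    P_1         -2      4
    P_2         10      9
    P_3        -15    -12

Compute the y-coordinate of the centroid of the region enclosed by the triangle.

1/3

Apply the shoelace formula. First the cross-terms c_i = x_i·y_{i+1} − x_{i+1}·y_i:
  -58, 15, -84  ⇒  2A = -127, A = -63.5.
Then Σ (y_i + y_{i+1})·c_i = -127, so ȳ = -127 / (6·(-63.5)) = 1/3.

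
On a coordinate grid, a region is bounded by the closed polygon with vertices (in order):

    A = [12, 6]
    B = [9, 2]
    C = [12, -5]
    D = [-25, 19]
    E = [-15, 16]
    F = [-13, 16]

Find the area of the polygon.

206.5

Σ = (-30) + (-69) + (103) + (-115) + (-32) + (-270) = -413
Area = |Σ|/2 = 206.5.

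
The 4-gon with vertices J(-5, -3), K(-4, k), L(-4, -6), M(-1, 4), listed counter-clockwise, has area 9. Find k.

Write out the shoelace sum; only the two edges meeting at K involve k:
2·Area = [((-5)·k − (-4)·(-3)) + ((-4)·(-6) − (-4)·k)] + 1
       = -1·k + 13 = 18
⇒ k = -5.

-5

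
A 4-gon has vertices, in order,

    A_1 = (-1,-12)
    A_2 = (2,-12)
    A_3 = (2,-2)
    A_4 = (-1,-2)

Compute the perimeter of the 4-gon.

|A_1A_2| = √((3)² + (0)²) = √9 = 3
|A_2A_3| = √((0)² + (10)²) = √100 = 10
|A_3A_4| = √((-3)² + (0)²) = √9 = 3
|A_4A_1| = √((0)² + (-10)²) = √100 = 10
Perimeter = 3 + 10 + 3 + 10 = 26.

26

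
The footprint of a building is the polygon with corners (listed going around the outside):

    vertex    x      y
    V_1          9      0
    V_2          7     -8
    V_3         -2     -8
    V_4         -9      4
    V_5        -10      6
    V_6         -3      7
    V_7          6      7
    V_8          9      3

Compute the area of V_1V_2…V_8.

212.5

Apply Gauss's area formula: 2A = Σ (x_i·y_{i+1} − x_{i+1}·y_i), indices taken mod 8.
Σ = (-72) + (-72) + (-80) + (-14) + (-52) + (-63) + (-45) + (-27) = -425
Area = |Σ|/2 = 212.5.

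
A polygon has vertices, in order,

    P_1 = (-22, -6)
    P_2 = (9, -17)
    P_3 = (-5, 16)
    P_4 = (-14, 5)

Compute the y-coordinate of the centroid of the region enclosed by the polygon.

-269/120

Apply the shoelace formula. First the cross-terms c_i = x_i·y_{i+1} − x_{i+1}·y_i:
  428, 59, 199, 194  ⇒  2A = 880, A = 440.
Then Σ (y_i + y_{i+1})·c_i = -5918, so ȳ = -5918 / (6·440) = -269/120.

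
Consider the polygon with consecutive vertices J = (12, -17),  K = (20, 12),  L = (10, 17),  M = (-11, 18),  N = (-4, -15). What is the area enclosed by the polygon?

778

Apply the surveyor's formula: 2A = Σ (x_i·y_{i+1} − x_{i+1}·y_i), indices taken mod 5.
Σ = (484) + (220) + (367) + (237) + (248) = 1556
Area = |Σ|/2 = 778.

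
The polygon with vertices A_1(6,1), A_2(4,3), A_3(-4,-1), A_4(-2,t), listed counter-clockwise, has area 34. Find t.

-5

The doubled signed area Σ (x_i y_{i+1} − x_{i+1} y_i) is linear in t.
With t=0 it equals 18; the coefficient of t is -10 (from the two edges through A_4).
So -10·t + 18 = 2·34 = 68 ⇒ t = -5.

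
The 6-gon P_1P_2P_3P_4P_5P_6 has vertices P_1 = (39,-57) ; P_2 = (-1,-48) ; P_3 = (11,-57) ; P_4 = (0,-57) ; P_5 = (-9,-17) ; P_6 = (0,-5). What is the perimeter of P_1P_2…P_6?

|P_1P_2| = √((-40)² + (9)²) = √1681 = 41
|P_2P_3| = √((12)² + (-9)²) = √225 = 15
|P_3P_4| = √((-11)² + (0)²) = √121 = 11
|P_4P_5| = √((-9)² + (40)²) = √1681 = 41
|P_5P_6| = √((9)² + (12)²) = √225 = 15
|P_6P_1| = √((39)² + (-52)²) = √4225 = 65
Perimeter = 41 + 15 + 11 + 41 + 15 + 65 = 188.

188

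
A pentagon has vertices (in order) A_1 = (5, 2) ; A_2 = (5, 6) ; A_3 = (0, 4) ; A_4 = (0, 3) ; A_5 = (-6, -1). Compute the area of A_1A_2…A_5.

25.5

Cross-terms: 20, 20, 0, 18, -7  ⇒  Σ = 51
Area = |Σ|/2 = 25.5.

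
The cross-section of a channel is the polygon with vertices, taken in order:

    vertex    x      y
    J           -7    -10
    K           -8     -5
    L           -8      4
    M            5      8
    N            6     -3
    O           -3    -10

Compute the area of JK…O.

Σ = (-45) + (-72) + (-84) + (-63) + (-69) + (-40) = -373
Area = |Σ|/2 = 186.5.

186.5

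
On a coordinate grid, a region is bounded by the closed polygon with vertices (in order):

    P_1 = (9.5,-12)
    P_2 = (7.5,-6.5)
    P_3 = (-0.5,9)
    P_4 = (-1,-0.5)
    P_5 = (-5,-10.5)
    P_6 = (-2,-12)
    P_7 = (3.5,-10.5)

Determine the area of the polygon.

134.75

Apply the surveyor's formula: 2A = Σ (x_i·y_{i+1} − x_{i+1}·y_i), indices taken mod 7.
Σ = (28.25) + (64.25) + (9.25) + (8) + (39) + (63) + (57.75) = 269.5
Area = |Σ|/2 = 134.75.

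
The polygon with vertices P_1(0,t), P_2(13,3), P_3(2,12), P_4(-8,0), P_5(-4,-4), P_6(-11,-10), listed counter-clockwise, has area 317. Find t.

-15

Write out the shoelace sum; only the two edges meeting at P_1 involve t:
2·Area = [((-11)·t − 0·(-10)) + (0·3 − 13·t)] + 274
       = -24·t + 274 = 634
⇒ t = -15.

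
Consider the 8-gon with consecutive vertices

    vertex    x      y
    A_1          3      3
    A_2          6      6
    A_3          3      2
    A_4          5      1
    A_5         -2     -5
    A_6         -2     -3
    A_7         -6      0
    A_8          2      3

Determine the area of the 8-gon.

Σ = (0) + (-6) + (-7) + (-23) + (-4) + (-18) + (-18) + (-3) = -79
Area = |Σ|/2 = 39.5.

39.5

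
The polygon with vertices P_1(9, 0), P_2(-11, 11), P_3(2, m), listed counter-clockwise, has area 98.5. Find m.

The doubled signed area Σ (x_i y_{i+1} − x_{i+1} y_i) is linear in m.
With m=0 it equals 77; the coefficient of m is -20 (from the two edges through P_3).
So -20·m + 77 = 2·98.5 = 197 ⇒ m = -6.

-6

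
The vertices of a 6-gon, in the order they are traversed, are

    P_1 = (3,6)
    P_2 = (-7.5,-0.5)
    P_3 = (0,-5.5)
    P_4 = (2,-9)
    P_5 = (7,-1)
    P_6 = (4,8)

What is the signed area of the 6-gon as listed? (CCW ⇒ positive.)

108.375

Apply Gauss's area formula: 2A = Σ (x_i·y_{i+1} − x_{i+1}·y_i), indices taken mod 6.
Σ = (43.5) + (41.25) + (11) + (61) + (60) + (0) = 216.75
Signed area = Σ/2 = 108.375 (positive ⇒ counter-clockwise traversal).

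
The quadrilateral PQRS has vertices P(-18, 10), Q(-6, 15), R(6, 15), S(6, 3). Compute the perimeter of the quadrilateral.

62

|PQ| = √((12)² + (5)²) = √169 = 13
|QR| = √((12)² + (0)²) = √144 = 12
|RS| = √((0)² + (-12)²) = √144 = 12
|SP| = √((-24)² + (7)²) = √625 = 25
Perimeter = 13 + 12 + 12 + 25 = 62.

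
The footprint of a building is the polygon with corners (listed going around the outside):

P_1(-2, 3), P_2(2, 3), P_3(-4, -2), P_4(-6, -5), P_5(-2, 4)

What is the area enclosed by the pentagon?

14

Apply the shoelace (surveyor's) formula: 2A = Σ (x_i·y_{i+1} − x_{i+1}·y_i), indices taken mod 5.
Σ = (-12) + (8) + (8) + (-34) + (2) = -28
Area = |Σ|/2 = 14.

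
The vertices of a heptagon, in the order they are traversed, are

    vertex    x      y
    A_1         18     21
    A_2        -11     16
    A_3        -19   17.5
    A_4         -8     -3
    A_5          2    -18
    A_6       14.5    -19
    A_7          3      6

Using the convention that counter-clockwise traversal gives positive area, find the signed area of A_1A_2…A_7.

649.75

Σ = (519) + (111.5) + (197) + (150) + (223) + (144) + (-45) = 1299.5
Signed area = Σ/2 = 649.75 (positive ⇒ counter-clockwise traversal).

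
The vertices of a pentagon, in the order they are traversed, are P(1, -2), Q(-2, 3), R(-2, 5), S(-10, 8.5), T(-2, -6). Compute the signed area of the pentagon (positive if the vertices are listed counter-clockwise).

Cross-terms: -1, -4, 33, 77, 10  ⇒  Σ = 115
Signed area = Σ/2 = 57.5 (positive ⇒ counter-clockwise traversal).

57.5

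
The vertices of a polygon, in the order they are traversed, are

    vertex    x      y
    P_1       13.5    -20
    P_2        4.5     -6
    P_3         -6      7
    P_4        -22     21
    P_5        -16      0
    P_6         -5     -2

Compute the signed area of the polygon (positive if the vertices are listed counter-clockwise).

Σ = (9) + (-4.5) + (28) + (336) + (32) + (127) = 527.5
Signed area = Σ/2 = 263.75 (positive ⇒ counter-clockwise traversal).

263.75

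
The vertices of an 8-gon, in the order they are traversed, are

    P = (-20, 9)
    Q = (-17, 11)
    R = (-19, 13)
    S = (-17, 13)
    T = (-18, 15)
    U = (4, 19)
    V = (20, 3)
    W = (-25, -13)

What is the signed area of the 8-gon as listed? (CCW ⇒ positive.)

-783

Apply the surveyor's formula: 2A = Σ (x_i·y_{i+1} − x_{i+1}·y_i), indices taken mod 8.
Σ = (-67) + (-12) + (-26) + (-21) + (-402) + (-368) + (-185) + (-485) = -1566
Signed area = Σ/2 = -783 (negative ⇒ clockwise traversal).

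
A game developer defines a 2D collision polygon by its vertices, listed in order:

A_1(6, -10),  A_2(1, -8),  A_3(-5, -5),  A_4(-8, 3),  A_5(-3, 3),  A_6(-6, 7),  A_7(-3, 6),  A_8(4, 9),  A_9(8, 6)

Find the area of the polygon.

Apply Gauss's area formula: 2A = Σ (x_i·y_{i+1} − x_{i+1}·y_i), indices taken mod 9.
A_1→A_2: (6)(-8) − (1)(-10) = -38
A_2→A_3: (1)(-5) − (-5)(-8) = -45
A_3→A_4: (-5)(3) − (-8)(-5) = -55
A_4→A_5: (-8)(3) − (-3)(3) = -15
A_5→A_6: (-3)(7) − (-6)(3) = -3
A_6→A_7: (-6)(6) − (-3)(7) = -15
A_7→A_8: (-3)(9) − (4)(6) = -51
A_8→A_9: (4)(6) − (8)(9) = -48
A_9→A_1: (8)(-10) − (6)(6) = -116
Σ = -386
Area = |Σ|/2 = 193.

193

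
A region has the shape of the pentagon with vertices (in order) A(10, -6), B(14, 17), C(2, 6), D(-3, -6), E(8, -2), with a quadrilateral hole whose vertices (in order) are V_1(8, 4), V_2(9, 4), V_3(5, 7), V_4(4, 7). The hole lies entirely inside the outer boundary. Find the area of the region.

Outer boundary:
Apply the shoelace (surveyor's) formula: 2A = Σ (x_i·y_{i+1} − x_{i+1}·y_i), indices taken mod 5.
Cross-terms: 254, 50, 6, 54, -28  ⇒  Σ = 336
Area = |Σ|/2 = 168.
Hole:
Apply Gauss's area formula: 2A = Σ (x_i·y_{i+1} − x_{i+1}·y_i), indices taken mod 4.
Σ = (-4) + (43) + (7) + (-40) = 6
Area = |Σ|/2 = 3.
Net area = 168 − 3 = 165.

165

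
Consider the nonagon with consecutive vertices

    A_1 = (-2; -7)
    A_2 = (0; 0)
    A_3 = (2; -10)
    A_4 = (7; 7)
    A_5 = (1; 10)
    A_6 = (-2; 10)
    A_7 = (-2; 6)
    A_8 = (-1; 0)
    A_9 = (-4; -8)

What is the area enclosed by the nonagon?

Cross-terms: 0, 0, 84, 63, 30, 8, 6, 8, 12  ⇒  Σ = 211
Area = |Σ|/2 = 105.5.

105.5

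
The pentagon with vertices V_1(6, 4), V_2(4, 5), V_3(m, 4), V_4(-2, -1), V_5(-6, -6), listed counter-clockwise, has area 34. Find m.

-2

Write out the shoelace sum; only the two edges meeting at V_3 involve m:
2·Area = [(4·4 − m·5) + (m·(-1) − (-2)·4)] + 32
       = -6·m + 56 = 68
⇒ m = -2.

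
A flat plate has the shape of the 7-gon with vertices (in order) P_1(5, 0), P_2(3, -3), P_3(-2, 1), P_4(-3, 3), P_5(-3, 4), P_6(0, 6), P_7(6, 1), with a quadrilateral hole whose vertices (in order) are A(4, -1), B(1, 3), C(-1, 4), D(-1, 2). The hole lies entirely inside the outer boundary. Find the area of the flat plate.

34

Outer boundary:
Apply the shoelace formula: 2A = Σ (x_i·y_{i+1} − x_{i+1}·y_i), indices taken mod 7.
P_1→P_2: (5)(-3) − (3)(0) = -15
P_2→P_3: (3)(1) − (-2)(-3) = -3
P_3→P_4: (-2)(3) − (-3)(1) = -3
P_4→P_5: (-3)(4) − (-3)(3) = -3
P_5→P_6: (-3)(6) − (0)(4) = -18
P_6→P_7: (0)(1) − (6)(6) = -36
P_7→P_1: (6)(0) − (5)(1) = -5
Σ = -83
Area = |Σ|/2 = 41.5.
Hole:
Σ = (13) + (7) + (2) + (-7) = 15
Area = |Σ|/2 = 7.5.
Net area = 41.5 − 7.5 = 34.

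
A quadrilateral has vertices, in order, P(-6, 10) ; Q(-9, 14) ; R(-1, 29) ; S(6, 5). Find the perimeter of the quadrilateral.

60

|PQ| = √((-3)² + (4)²) = √25 = 5
|QR| = √((8)² + (15)²) = √289 = 17
|RS| = √((7)² + (-24)²) = √625 = 25
|SP| = √((-12)² + (5)²) = √169 = 13
Perimeter = 5 + 17 + 25 + 13 = 60.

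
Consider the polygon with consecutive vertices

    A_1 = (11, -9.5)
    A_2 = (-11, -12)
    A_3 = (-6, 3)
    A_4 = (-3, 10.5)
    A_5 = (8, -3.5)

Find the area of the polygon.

Apply the surveyor's formula: 2A = Σ (x_i·y_{i+1} − x_{i+1}·y_i), indices taken mod 5.
Cross-terms: -236.5, -105, -54, -73.5, -37.5  ⇒  Σ = -506.5
Area = |Σ|/2 = 253.25.

253.25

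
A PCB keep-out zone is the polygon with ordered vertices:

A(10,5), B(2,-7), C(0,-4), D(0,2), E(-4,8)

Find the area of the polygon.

Apply the shoelace (surveyor's) formula: 2A = Σ (x_i·y_{i+1} − x_{i+1}·y_i), indices taken mod 5.
Σ = (-80) + (-8) + (0) + (8) + (-100) = -180
Area = |Σ|/2 = 90.

90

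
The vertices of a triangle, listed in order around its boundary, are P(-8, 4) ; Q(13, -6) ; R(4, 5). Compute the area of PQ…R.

70.5

Σ = (-4) + (89) + (56) = 141
Area = |Σ|/2 = 70.5.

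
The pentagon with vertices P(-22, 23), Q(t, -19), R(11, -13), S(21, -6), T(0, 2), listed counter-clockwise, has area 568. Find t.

The doubled signed area Σ (x_i y_{i+1} − x_{i+1} y_i) is linear in t.
With t=0 it equals 920; the coefficient of t is -36 (from the two edges through Q).
So -36·t + 920 = 2·568 = 1136 ⇒ t = -6.

-6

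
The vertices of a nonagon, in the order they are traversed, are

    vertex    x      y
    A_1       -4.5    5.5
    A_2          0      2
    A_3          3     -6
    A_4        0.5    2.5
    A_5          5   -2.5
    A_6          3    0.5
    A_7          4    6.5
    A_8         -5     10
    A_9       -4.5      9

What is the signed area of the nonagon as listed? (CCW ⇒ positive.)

A_1→A_2: (-4.5)(2) − (0)(5.5) = -9
A_2→A_3: (0)(-6) − (3)(2) = -6
A_3→A_4: (3)(2.5) − (0.5)(-6) = 10.5
A_4→A_5: (0.5)(-2.5) − (5)(2.5) = -13.75
A_5→A_6: (5)(0.5) − (3)(-2.5) = 10
A_6→A_7: (3)(6.5) − (4)(0.5) = 17.5
A_7→A_8: (4)(10) − (-5)(6.5) = 72.5
A_8→A_9: (-5)(9) − (-4.5)(10) = 0
A_9→A_1: (-4.5)(5.5) − (-4.5)(9) = 15.75
Σ = 97.5
Signed area = Σ/2 = 48.75 (positive ⇒ counter-clockwise traversal).

48.75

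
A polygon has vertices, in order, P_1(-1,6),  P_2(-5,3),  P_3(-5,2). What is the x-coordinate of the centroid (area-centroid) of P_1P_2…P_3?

-11/3

Apply the surveyor's formula. First the cross-terms c_i = x_i·y_{i+1} − x_{i+1}·y_i:
  27, 5, -28  ⇒  2A = 4, A = 2.
Then Σ (x_i + x_{i+1})·c_i = -44, so x̄ = -44 / (6·2) = -11/3.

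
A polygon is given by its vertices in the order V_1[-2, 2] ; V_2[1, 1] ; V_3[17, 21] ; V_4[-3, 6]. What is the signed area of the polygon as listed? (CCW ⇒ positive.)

Apply the surveyor's formula: 2A = Σ (x_i·y_{i+1} − x_{i+1}·y_i), indices taken mod 4.
Σ = (-4) + (4) + (165) + (6) = 171
Signed area = Σ/2 = 85.5 (positive ⇒ counter-clockwise traversal).

85.5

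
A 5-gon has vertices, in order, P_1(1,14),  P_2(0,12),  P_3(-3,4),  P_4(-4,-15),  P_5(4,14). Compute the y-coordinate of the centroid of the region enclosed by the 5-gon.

Apply the shoelace formula. First the cross-terms c_i = x_i·y_{i+1} − x_{i+1}·y_i:
  12, 36, 61, 4, 42  ⇒  2A = 155, A = 77.5.
Then Σ (y_i + y_{i+1})·c_i = 1389, so ȳ = 1389 / (6·77.5) = 463/155.

463/155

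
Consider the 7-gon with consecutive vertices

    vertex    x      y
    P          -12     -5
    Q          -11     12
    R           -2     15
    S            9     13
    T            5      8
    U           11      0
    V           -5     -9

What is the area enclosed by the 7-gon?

382

Σ = (-199) + (-141) + (-161) + (7) + (-88) + (-99) + (-83) = -764
Area = |Σ|/2 = 382.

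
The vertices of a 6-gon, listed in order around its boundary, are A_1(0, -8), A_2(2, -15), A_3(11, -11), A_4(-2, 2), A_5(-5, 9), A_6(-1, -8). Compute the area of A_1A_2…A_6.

Apply the shoelace (surveyor's) formula: 2A = Σ (x_i·y_{i+1} − x_{i+1}·y_i), indices taken mod 6.
Cross-terms: 16, 143, 0, -8, 49, 8  ⇒  Σ = 208
Area = |Σ|/2 = 104.

104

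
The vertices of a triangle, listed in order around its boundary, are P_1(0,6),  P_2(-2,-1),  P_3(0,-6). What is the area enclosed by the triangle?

12

Apply Gauss's area formula: 2A = Σ (x_i·y_{i+1} − x_{i+1}·y_i), indices taken mod 3.
Cross-terms: 12, 12, 0  ⇒  Σ = 24
Area = |Σ|/2 = 12.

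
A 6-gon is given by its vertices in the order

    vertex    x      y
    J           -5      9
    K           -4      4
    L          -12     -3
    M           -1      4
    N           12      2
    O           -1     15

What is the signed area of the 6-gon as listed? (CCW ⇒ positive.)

111.5

Apply the shoelace formula: 2A = Σ (x_i·y_{i+1} − x_{i+1}·y_i), indices taken mod 6.
J→K: (-5)(4) − (-4)(9) = 16
K→L: (-4)(-3) − (-12)(4) = 60
L→M: (-12)(4) − (-1)(-3) = -51
M→N: (-1)(2) − (12)(4) = -50
N→O: (12)(15) − (-1)(2) = 182
O→J: (-1)(9) − (-5)(15) = 66
Σ = 223
Signed area = Σ/2 = 111.5 (positive ⇒ counter-clockwise traversal).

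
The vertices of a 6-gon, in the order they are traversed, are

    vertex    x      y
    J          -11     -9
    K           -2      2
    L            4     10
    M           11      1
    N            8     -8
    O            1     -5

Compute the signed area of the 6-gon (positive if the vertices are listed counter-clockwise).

-183

Apply the shoelace (surveyor's) formula: 2A = Σ (x_i·y_{i+1} − x_{i+1}·y_i), indices taken mod 6.
J→K: (-11)(2) − (-2)(-9) = -40
K→L: (-2)(10) − (4)(2) = -28
L→M: (4)(1) − (11)(10) = -106
M→N: (11)(-8) − (8)(1) = -96
N→O: (8)(-5) − (1)(-8) = -32
O→J: (1)(-9) − (-11)(-5) = -64
Σ = -366
Signed area = Σ/2 = -183 (negative ⇒ clockwise traversal).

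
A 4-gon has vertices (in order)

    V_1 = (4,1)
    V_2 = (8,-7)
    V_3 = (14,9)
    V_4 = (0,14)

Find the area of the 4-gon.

137

Apply the shoelace (surveyor's) formula: 2A = Σ (x_i·y_{i+1} − x_{i+1}·y_i), indices taken mod 4.
V_1→V_2: (4)(-7) − (8)(1) = -36
V_2→V_3: (8)(9) − (14)(-7) = 170
V_3→V_4: (14)(14) − (0)(9) = 196
V_4→V_1: (0)(1) − (4)(14) = -56
Σ = 274
Area = |Σ|/2 = 137.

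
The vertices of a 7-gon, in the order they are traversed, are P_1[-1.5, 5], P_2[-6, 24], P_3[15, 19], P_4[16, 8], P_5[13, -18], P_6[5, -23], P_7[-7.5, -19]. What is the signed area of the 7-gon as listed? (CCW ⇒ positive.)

-799.25

Apply the shoelace (surveyor's) formula: 2A = Σ (x_i·y_{i+1} − x_{i+1}·y_i), indices taken mod 7.
P_1→P_2: (-1.5)(24) − (-6)(5) = -6
P_2→P_3: (-6)(19) − (15)(24) = -474
P_3→P_4: (15)(8) − (16)(19) = -184
P_4→P_5: (16)(-18) − (13)(8) = -392
P_5→P_6: (13)(-23) − (5)(-18) = -209
P_6→P_7: (5)(-19) − (-7.5)(-23) = -267.5
P_7→P_1: (-7.5)(5) − (-1.5)(-19) = -66
Σ = -1598.5
Signed area = Σ/2 = -799.25 (negative ⇒ clockwise traversal).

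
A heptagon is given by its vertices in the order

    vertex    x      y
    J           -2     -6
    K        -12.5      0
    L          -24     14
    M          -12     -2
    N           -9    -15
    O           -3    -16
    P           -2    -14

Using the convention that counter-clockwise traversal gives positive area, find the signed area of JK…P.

110.5

Apply the surveyor's formula: 2A = Σ (x_i·y_{i+1} − x_{i+1}·y_i), indices taken mod 7.
Cross-terms: -75, -175, 216, 162, 99, 10, -16  ⇒  Σ = 221
Signed area = Σ/2 = 110.5 (positive ⇒ counter-clockwise traversal).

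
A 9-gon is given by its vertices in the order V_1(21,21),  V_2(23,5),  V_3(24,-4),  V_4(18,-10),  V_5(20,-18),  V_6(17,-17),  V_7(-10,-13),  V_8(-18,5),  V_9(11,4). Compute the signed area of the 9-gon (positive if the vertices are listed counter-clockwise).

Apply Gauss's area formula: 2A = Σ (x_i·y_{i+1} − x_{i+1}·y_i), indices taken mod 9.
V_1→V_2: (21)(5) − (23)(21) = -378
V_2→V_3: (23)(-4) − (24)(5) = -212
V_3→V_4: (24)(-10) − (18)(-4) = -168
V_4→V_5: (18)(-18) − (20)(-10) = -124
V_5→V_6: (20)(-17) − (17)(-18) = -34
V_6→V_7: (17)(-13) − (-10)(-17) = -391
V_7→V_8: (-10)(5) − (-18)(-13) = -284
V_8→V_9: (-18)(4) − (11)(5) = -127
V_9→V_1: (11)(21) − (21)(4) = 147
Σ = -1571
Signed area = Σ/2 = -785.5 (negative ⇒ clockwise traversal).

-785.5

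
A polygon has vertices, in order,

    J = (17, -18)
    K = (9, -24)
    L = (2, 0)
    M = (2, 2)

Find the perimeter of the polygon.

62

|JK| = √((-8)² + (-6)²) = √100 = 10
|KL| = √((-7)² + (24)²) = √625 = 25
|LM| = √((0)² + (2)²) = √4 = 2
|MJ| = √((15)² + (-20)²) = √625 = 25
Perimeter = 10 + 25 + 2 + 25 = 62.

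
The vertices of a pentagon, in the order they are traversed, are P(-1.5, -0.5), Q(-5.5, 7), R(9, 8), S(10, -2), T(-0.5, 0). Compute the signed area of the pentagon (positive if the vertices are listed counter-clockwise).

Apply the shoelace (surveyor's) formula: 2A = Σ (x_i·y_{i+1} − x_{i+1}·y_i), indices taken mod 5.
Σ = (-13.25) + (-107) + (-98) + (-1) + (0.25) = -219
Signed area = Σ/2 = -109.5 (negative ⇒ clockwise traversal).

-109.5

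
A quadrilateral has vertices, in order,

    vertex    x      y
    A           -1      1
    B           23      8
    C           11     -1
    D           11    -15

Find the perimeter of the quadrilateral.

74

|AB| = √((24)² + (7)²) = √625 = 25
|BC| = √((-12)² + (-9)²) = √225 = 15
|CD| = √((0)² + (-14)²) = √196 = 14
|DA| = √((-12)² + (16)²) = √400 = 20
Perimeter = 25 + 15 + 14 + 20 = 74.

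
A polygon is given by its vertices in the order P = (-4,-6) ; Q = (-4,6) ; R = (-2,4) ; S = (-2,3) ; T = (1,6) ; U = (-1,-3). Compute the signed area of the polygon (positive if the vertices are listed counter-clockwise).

-34

P→Q: (-4)(6) − (-4)(-6) = -48
Q→R: (-4)(4) − (-2)(6) = -4
R→S: (-2)(3) − (-2)(4) = 2
S→T: (-2)(6) − (1)(3) = -15
T→U: (1)(-3) − (-1)(6) = 3
U→P: (-1)(-6) − (-4)(-3) = -6
Σ = -68
Signed area = Σ/2 = -34 (negative ⇒ clockwise traversal).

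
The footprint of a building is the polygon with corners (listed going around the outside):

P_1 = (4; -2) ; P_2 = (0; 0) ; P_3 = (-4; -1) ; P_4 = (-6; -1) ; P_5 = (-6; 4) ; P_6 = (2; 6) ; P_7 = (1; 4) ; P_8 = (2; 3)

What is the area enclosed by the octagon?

47.5

Σ = (0) + (0) + (-2) + (-30) + (-44) + (2) + (-5) + (-16) = -95
Area = |Σ|/2 = 47.5.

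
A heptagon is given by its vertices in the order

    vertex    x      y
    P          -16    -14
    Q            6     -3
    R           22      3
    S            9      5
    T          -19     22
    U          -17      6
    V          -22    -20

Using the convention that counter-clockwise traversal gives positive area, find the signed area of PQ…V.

656

Σ = (132) + (84) + (83) + (293) + (260) + (472) + (-12) = 1312
Signed area = Σ/2 = 656 (positive ⇒ counter-clockwise traversal).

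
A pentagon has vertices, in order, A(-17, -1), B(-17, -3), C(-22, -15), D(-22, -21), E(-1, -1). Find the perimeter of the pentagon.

|AB| = √((0)² + (-2)²) = √4 = 2
|BC| = √((-5)² + (-12)²) = √169 = 13
|CD| = √((0)² + (-6)²) = √36 = 6
|DE| = √((21)² + (20)²) = √841 = 29
|EA| = √((-16)² + (0)²) = √256 = 16
Perimeter = 2 + 13 + 6 + 29 + 16 = 66.

66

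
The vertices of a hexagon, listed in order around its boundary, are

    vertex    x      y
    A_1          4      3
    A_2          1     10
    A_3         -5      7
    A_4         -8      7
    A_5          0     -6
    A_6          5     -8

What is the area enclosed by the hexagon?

120

Σ = (37) + (57) + (21) + (48) + (30) + (47) = 240
Area = |Σ|/2 = 120.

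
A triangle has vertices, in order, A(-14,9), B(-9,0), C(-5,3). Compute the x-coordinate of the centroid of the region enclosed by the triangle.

Apply the surveyor's formula. First the cross-terms c_i = x_i·y_{i+1} − x_{i+1}·y_i:
  81, -27, -3  ⇒  2A = 51, A = 25.5.
Then Σ (x_i + x_{i+1})·c_i = -1428, so x̄ = -1428 / (6·25.5) = -28/3.

-28/3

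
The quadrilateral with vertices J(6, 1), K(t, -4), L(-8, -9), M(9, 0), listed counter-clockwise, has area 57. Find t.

The doubled signed area Σ (x_i y_{i+1} − x_{i+1} y_i) is linear in t.
With t=0 it equals 34; the coefficient of t is -10 (from the two edges through K).
So -10·t + 34 = 2·57 = 114 ⇒ t = -8.

-8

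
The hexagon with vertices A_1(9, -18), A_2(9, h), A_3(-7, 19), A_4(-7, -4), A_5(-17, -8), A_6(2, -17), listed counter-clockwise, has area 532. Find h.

The doubled signed area Σ (x_i y_{i+1} − x_{i+1} y_i) is linear in h.
With h=0 it equals 904; the coefficient of h is 16 (from the two edges through A_2).
So 16·h + 904 = 2·532 = 1064 ⇒ h = 10.

10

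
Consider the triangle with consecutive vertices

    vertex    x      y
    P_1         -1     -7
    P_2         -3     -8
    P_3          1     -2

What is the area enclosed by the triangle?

Apply the shoelace formula: 2A = Σ (x_i·y_{i+1} − x_{i+1}·y_i), indices taken mod 3.
Cross-terms: -13, 14, -9  ⇒  Σ = -8
Area = |Σ|/2 = 4.

4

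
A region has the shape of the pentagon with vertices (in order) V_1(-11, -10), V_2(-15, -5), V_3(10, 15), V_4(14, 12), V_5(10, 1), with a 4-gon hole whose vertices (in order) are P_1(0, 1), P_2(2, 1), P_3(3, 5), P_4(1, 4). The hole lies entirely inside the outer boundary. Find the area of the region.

271

Outer boundary:
Apply the shoelace formula: 2A = Σ (x_i·y_{i+1} − x_{i+1}·y_i), indices taken mod 5.
Σ = (-95) + (-175) + (-90) + (-106) + (-89) = -555
Area = |Σ|/2 = 277.5.
Hole:
P_1→P_2: (0)(1) − (2)(1) = -2
P_2→P_3: (2)(5) − (3)(1) = 7
P_3→P_4: (3)(4) − (1)(5) = 7
P_4→P_1: (1)(1) − (0)(4) = 1
Σ = 13
Area = |Σ|/2 = 6.5.
Net area = 277.5 − 6.5 = 271.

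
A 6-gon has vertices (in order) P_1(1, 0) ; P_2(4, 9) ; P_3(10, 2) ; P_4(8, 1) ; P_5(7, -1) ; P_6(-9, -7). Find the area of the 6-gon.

Apply the shoelace formula: 2A = Σ (x_i·y_{i+1} − x_{i+1}·y_i), indices taken mod 6.
P_1→P_2: (1)(9) − (4)(0) = 9
P_2→P_3: (4)(2) − (10)(9) = -82
P_3→P_4: (10)(1) − (8)(2) = -6
P_4→P_5: (8)(-1) − (7)(1) = -15
P_5→P_6: (7)(-7) − (-9)(-1) = -58
P_6→P_1: (-9)(0) − (1)(-7) = 7
Σ = -145
Area = |Σ|/2 = 72.5.

72.5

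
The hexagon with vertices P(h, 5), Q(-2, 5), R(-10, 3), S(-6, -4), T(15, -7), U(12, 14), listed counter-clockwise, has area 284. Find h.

Write out the shoelace sum; only the two edges meeting at P involve h:
2·Area = [(12·5 − h·14) + (h·5 − (-2)·5)] + 498
       = -9·h + 568 = 568
⇒ h = 0.

0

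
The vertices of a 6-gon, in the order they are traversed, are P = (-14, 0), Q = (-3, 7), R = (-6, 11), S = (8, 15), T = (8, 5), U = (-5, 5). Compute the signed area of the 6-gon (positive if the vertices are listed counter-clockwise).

Apply the shoelace formula: 2A = Σ (x_i·y_{i+1} − x_{i+1}·y_i), indices taken mod 6.
Σ = (-98) + (9) + (-178) + (-80) + (65) + (70) = -212
Signed area = Σ/2 = -106 (negative ⇒ clockwise traversal).

-106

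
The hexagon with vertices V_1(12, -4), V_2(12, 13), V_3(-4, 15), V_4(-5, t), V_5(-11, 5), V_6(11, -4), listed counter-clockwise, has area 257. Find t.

5

The doubled signed area Σ (x_i y_{i+1} − x_{i+1} y_i) is linear in t.
With t=0 it equals 479; the coefficient of t is 7 (from the two edges through V_4).
So 7·t + 479 = 2·257 = 514 ⇒ t = 5.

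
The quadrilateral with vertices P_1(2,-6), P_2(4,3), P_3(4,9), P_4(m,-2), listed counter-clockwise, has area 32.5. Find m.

-1

Write out the shoelace sum; only the two edges meeting at P_4 involve m:
2·Area = [(4·(-2) − m·9) + (m·(-6) − 2·(-2))] + 54
       = -15·m + 50 = 65
⇒ m = -1.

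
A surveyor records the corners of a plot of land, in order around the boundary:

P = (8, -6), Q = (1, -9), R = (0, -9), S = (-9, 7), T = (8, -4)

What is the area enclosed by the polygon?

Apply the shoelace formula: 2A = Σ (x_i·y_{i+1} − x_{i+1}·y_i), indices taken mod 5.
P→Q: (8)(-9) − (1)(-6) = -66
Q→R: (1)(-9) − (0)(-9) = -9
R→S: (0)(7) − (-9)(-9) = -81
S→T: (-9)(-4) − (8)(7) = -20
T→P: (8)(-6) − (8)(-4) = -16
Σ = -192
Area = |Σ|/2 = 96.

96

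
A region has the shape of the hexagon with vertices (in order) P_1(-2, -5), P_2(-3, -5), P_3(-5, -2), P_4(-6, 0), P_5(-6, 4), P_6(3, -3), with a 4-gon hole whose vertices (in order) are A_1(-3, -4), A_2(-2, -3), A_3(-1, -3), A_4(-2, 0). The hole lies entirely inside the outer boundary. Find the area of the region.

34.5

Outer boundary:
Apply the shoelace (surveyor's) formula: 2A = Σ (x_i·y_{i+1} − x_{i+1}·y_i), indices taken mod 6.
Σ = (-5) + (-19) + (-12) + (-24) + (6) + (-21) = -75
Area = |Σ|/2 = 37.5.
Hole:
Cross-terms: 1, 3, -6, 8  ⇒  Σ = 6
Area = |Σ|/2 = 3.
Net area = 37.5 − 3 = 34.5.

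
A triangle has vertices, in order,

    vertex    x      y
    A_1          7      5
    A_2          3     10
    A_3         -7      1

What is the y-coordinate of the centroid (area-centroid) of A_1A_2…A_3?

Apply the shoelace (surveyor's) formula. First the cross-terms c_i = x_i·y_{i+1} − x_{i+1}·y_i:
  55, 73, -42  ⇒  2A = 86, A = 43.
Then Σ (y_i + y_{i+1})·c_i = 1376, so ȳ = 1376 / (6·43) = 16/3.

16/3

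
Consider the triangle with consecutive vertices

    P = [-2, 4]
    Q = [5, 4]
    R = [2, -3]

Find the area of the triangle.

24.5

Σ = (-28) + (-23) + (2) = -49
Area = |Σ|/2 = 24.5.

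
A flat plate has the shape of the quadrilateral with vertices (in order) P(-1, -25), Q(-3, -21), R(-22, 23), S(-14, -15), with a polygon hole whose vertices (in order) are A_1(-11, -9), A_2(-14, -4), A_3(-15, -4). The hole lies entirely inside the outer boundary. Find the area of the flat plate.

198.5

Outer boundary:
Apply the shoelace (surveyor's) formula: 2A = Σ (x_i·y_{i+1} − x_{i+1}·y_i), indices taken mod 4.
P→Q: (-1)(-21) − (-3)(-25) = -54
Q→R: (-3)(23) − (-22)(-21) = -531
R→S: (-22)(-15) − (-14)(23) = 652
S→P: (-14)(-25) − (-1)(-15) = 335
Σ = 402
Area = |Σ|/2 = 201.
Hole:
Apply the surveyor's formula: 2A = Σ (x_i·y_{i+1} − x_{i+1}·y_i), indices taken mod 3.
Σ = (-82) + (-4) + (91) = 5
Area = |Σ|/2 = 2.5.
Net area = 201 − 2.5 = 198.5.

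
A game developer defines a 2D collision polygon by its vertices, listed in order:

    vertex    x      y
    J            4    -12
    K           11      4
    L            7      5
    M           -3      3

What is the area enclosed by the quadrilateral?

117.5

Apply the surveyor's formula: 2A = Σ (x_i·y_{i+1} − x_{i+1}·y_i), indices taken mod 4.
Σ = (148) + (27) + (36) + (24) = 235
Area = |Σ|/2 = 117.5.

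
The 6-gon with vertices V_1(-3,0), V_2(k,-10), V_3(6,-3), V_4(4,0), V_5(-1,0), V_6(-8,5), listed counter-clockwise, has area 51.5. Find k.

3

The doubled signed area Σ (x_i y_{i+1} − x_{i+1} y_i) is linear in k.
With k=0 it equals 112; the coefficient of k is -3 (from the two edges through V_2).
So -3·k + 112 = 2·51.5 = 103 ⇒ k = 3.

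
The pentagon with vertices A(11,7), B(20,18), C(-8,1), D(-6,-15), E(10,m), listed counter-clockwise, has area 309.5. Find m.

The doubled signed area Σ (x_i y_{i+1} − x_{i+1} y_i) is linear in m.
With m=0 it equals 568; the coefficient of m is -17 (from the two edges through E).
So -17·m + 568 = 2·309.5 = 619 ⇒ m = -3.

-3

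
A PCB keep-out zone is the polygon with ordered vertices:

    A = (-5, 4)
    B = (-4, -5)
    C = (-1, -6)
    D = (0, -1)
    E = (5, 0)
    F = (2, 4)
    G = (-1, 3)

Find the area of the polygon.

53.5

Apply the shoelace formula: 2A = Σ (x_i·y_{i+1} − x_{i+1}·y_i), indices taken mod 7.
Σ = (41) + (19) + (1) + (5) + (20) + (10) + (11) = 107
Area = |Σ|/2 = 53.5.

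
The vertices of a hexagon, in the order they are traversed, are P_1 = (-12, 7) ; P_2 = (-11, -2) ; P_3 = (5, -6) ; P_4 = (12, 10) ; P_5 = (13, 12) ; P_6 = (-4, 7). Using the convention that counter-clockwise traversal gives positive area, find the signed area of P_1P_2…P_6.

254

Apply the shoelace (surveyor's) formula: 2A = Σ (x_i·y_{i+1} − x_{i+1}·y_i), indices taken mod 6.
Σ = (101) + (76) + (122) + (14) + (139) + (56) = 508
Signed area = Σ/2 = 254 (positive ⇒ counter-clockwise traversal).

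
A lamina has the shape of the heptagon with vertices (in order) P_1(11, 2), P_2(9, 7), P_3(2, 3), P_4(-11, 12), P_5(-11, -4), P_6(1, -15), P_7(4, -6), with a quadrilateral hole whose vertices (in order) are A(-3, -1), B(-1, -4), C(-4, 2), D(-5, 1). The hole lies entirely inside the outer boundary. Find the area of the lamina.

Outer boundary:
Apply Gauss's area formula: 2A = Σ (x_i·y_{i+1} − x_{i+1}·y_i), indices taken mod 7.
Cross-terms: 59, 13, 57, 176, 169, 54, 74  ⇒  Σ = 602
Area = |Σ|/2 = 301.
Hole:
Apply Gauss's area formula: 2A = Σ (x_i·y_{i+1} − x_{i+1}·y_i), indices taken mod 4.
A→B: (-3)(-4) − (-1)(-1) = 11
B→C: (-1)(2) − (-4)(-4) = -18
C→D: (-4)(1) − (-5)(2) = 6
D→A: (-5)(-1) − (-3)(1) = 8
Σ = 7
Area = |Σ|/2 = 3.5.
Net area = 301 − 3.5 = 297.5.

297.5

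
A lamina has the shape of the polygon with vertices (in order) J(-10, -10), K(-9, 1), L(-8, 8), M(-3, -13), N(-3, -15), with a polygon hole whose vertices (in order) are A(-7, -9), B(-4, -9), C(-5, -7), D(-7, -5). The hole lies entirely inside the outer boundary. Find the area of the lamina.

68

Outer boundary:
Apply the shoelace (surveyor's) formula: 2A = Σ (x_i·y_{i+1} − x_{i+1}·y_i), indices taken mod 5.
Cross-terms: -100, -64, 128, 6, -120  ⇒  Σ = -150
Area = |Σ|/2 = 75.
Hole:
A→B: (-7)(-9) − (-4)(-9) = 27
B→C: (-4)(-7) − (-5)(-9) = -17
C→D: (-5)(-5) − (-7)(-7) = -24
D→A: (-7)(-9) − (-7)(-5) = 28
Σ = 14
Area = |Σ|/2 = 7.
Net area = 75 − 7 = 68.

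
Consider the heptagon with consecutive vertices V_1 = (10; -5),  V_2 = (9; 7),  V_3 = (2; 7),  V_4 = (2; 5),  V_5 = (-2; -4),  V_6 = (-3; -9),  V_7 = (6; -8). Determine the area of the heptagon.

148

Apply the shoelace formula: 2A = Σ (x_i·y_{i+1} − x_{i+1}·y_i), indices taken mod 7.
Σ = (115) + (49) + (-4) + (2) + (6) + (78) + (50) = 296
Area = |Σ|/2 = 148.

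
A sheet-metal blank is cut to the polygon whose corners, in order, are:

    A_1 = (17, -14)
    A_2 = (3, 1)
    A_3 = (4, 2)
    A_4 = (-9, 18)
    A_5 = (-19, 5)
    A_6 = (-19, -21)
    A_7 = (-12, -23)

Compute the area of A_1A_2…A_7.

Apply the shoelace (surveyor's) formula: 2A = Σ (x_i·y_{i+1} − x_{i+1}·y_i), indices taken mod 7.
Σ = (59) + (2) + (90) + (297) + (494) + (185) + (559) = 1686
Area = |Σ|/2 = 843.

843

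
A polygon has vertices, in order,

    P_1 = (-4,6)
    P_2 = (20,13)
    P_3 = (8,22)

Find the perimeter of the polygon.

|P_1P_2| = √((24)² + (7)²) = √625 = 25
|P_2P_3| = √((-12)² + (9)²) = √225 = 15
|P_3P_1| = √((-12)² + (-16)²) = √400 = 20
Perimeter = 25 + 15 + 20 = 60.

60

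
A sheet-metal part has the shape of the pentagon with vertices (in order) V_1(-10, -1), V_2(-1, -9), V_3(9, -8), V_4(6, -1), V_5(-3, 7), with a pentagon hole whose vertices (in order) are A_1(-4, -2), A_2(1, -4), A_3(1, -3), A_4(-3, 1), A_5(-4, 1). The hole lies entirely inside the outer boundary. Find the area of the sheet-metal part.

Outer boundary:
Σ = (89) + (89) + (39) + (39) + (73) = 329
Area = |Σ|/2 = 164.5.
Hole:
Apply Gauss's area formula: 2A = Σ (x_i·y_{i+1} − x_{i+1}·y_i), indices taken mod 5.
Cross-terms: 18, 1, -8, 1, 12  ⇒  Σ = 24
Area = |Σ|/2 = 12.
Net area = 164.5 − 12 = 152.5.

152.5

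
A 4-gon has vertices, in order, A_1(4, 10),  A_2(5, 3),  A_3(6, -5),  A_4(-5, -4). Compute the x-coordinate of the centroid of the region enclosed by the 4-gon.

Apply the shoelace (surveyor's) formula. First the cross-terms c_i = x_i·y_{i+1} − x_{i+1}·y_i:
  -38, -43, -49, -34  ⇒  2A = -164, A = -82.
Then Σ (x_i + x_{i+1})·c_i = -830, so x̄ = -830 / (6·(-82)) = 415/246.

415/246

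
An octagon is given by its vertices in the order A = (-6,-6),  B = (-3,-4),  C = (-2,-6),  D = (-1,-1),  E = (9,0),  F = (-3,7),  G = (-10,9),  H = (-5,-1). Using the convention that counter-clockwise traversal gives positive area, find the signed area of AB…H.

103

Apply the shoelace formula: 2A = Σ (x_i·y_{i+1} − x_{i+1}·y_i), indices taken mod 8.
Σ = (6) + (10) + (-4) + (9) + (63) + (43) + (55) + (24) = 206
Signed area = Σ/2 = 103 (positive ⇒ counter-clockwise traversal).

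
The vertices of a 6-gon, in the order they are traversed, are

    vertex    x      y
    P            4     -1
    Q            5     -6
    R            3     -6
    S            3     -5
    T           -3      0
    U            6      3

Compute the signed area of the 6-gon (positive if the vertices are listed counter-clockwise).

-35

Apply the surveyor's formula: 2A = Σ (x_i·y_{i+1} − x_{i+1}·y_i), indices taken mod 6.
P→Q: (4)(-6) − (5)(-1) = -19
Q→R: (5)(-6) − (3)(-6) = -12
R→S: (3)(-5) − (3)(-6) = 3
S→T: (3)(0) − (-3)(-5) = -15
T→U: (-3)(3) − (6)(0) = -9
U→P: (6)(-1) − (4)(3) = -18
Σ = -70
Signed area = Σ/2 = -35 (negative ⇒ clockwise traversal).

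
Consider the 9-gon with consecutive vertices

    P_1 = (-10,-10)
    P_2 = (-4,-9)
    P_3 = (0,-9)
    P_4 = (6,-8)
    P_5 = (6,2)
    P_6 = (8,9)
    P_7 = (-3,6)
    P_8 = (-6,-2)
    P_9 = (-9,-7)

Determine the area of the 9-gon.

Σ = (50) + (36) + (54) + (60) + (38) + (75) + (42) + (24) + (20) = 399
Area = |Σ|/2 = 199.5.

199.5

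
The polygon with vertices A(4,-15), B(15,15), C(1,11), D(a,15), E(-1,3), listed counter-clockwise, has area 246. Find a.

-3

Write out the shoelace sum; only the two edges meeting at D involve a:
2·Area = [(1·15 − a·11) + (a·3 − (-1)·15)] + 438
       = -8·a + 468 = 492
⇒ a = -3.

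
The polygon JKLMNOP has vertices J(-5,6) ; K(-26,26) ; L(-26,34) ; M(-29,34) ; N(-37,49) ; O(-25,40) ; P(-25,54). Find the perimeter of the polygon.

138

|JK| = √((-21)² + (20)²) = √841 = 29
|KL| = √((0)² + (8)²) = √64 = 8
|LM| = √((-3)² + (0)²) = √9 = 3
|MN| = √((-8)² + (15)²) = √289 = 17
|NO| = √((12)² + (-9)²) = √225 = 15
|OP| = √((0)² + (14)²) = √196 = 14
|PJ| = √((20)² + (-48)²) = √2704 = 52
Perimeter = 29 + 8 + 3 + 17 + 15 + 14 + 52 = 138.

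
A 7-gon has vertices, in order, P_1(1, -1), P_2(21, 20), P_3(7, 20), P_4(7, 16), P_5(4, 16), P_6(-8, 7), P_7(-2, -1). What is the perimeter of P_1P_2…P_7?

|P_1P_2| = √((20)² + (21)²) = √841 = 29
|P_2P_3| = √((-14)² + (0)²) = √196 = 14
|P_3P_4| = √((0)² + (-4)²) = √16 = 4
|P_4P_5| = √((-3)² + (0)²) = √9 = 3
|P_5P_6| = √((-12)² + (-9)²) = √225 = 15
|P_6P_7| = √((6)² + (-8)²) = √100 = 10
|P_7P_1| = √((3)² + (0)²) = √9 = 3
Perimeter = 29 + 14 + 4 + 3 + 15 + 10 + 3 = 78.

78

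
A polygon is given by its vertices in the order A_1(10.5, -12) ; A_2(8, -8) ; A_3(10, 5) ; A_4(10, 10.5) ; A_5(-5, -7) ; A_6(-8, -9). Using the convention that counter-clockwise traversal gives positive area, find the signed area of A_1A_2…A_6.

174.5

Apply the shoelace (surveyor's) formula: 2A = Σ (x_i·y_{i+1} − x_{i+1}·y_i), indices taken mod 6.
Σ = (12) + (120) + (55) + (-17.5) + (-11) + (190.5) = 349
Signed area = Σ/2 = 174.5 (positive ⇒ counter-clockwise traversal).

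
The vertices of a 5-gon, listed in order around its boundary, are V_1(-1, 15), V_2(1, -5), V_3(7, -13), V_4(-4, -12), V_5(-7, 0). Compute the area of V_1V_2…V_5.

Σ = (-10) + (22) + (-136) + (-84) + (-105) = -313
Area = |Σ|/2 = 156.5.

156.5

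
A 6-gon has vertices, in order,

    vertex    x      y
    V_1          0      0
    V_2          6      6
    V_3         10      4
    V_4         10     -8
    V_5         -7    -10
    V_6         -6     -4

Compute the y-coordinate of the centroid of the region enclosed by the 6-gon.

-422/129

Apply the shoelace (surveyor's) formula. First the cross-terms c_i = x_i·y_{i+1} − x_{i+1}·y_i:
  0, -36, -120, -156, -32, 0  ⇒  2A = -344, A = -172.
Then Σ (y_i + y_{i+1})·c_i = 3376, so ȳ = 3376 / (6·(-172)) = -422/129.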